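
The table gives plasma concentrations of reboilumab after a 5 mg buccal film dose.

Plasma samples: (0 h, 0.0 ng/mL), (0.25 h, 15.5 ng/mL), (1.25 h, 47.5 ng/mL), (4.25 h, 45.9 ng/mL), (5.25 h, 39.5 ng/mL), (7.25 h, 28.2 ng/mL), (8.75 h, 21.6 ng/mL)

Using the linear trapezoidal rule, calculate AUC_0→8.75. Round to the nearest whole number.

AUC = 321 ng/mL·h

Trapezoidal AUC_0→8.75:
  [0→0.25]: (0.0+15.5)/2 × 0.25 = 1.9375
  [0.25→1.25]: (15.5+47.5)/2 × 1 = 31.5
  [1.25→4.25]: (47.5+45.9)/2 × 3 = 140.1
  [4.25→5.25]: (45.9+39.5)/2 × 1 = 42.7
  [5.25→7.25]: (39.5+28.2)/2 × 2 = 67.7
  [7.25→8.75]: (28.2+21.6)/2 × 1.5 = 37.35
  Sum = 321.2875 ng/mL·h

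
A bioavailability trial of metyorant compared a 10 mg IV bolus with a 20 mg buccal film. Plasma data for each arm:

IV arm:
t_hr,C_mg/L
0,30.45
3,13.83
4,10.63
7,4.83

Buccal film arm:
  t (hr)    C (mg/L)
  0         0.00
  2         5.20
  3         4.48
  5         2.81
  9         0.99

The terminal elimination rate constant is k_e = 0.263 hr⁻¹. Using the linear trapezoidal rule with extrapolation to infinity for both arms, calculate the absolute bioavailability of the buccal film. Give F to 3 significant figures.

F = 0.119

Trapezoidal AUC_0→7 (IV):
  [0→3]: (30.45+13.83)/2 × 3 = 66.42
  [3→4]: (13.83+10.63)/2 × 1 = 12.23
  [4→7]: (10.63+4.83)/2 × 3 = 23.19
  Sum = 101.84 mg/L·hr
IV tail: 4.83/0.263 = 18.365; AUC_iv,0→∞ = 101.84 + 18.365 = 120.205 mg/L·hr
Trapezoidal AUC_0→9 (buccal film):
  [0→2]: (0.00+5.20)/2 × 2 = 5.2
  [2→3]: (5.20+4.48)/2 × 1 = 4.84
  [3→5]: (4.48+2.81)/2 × 2 = 7.29
  [5→9]: (2.81+0.99)/2 × 4 = 7.6
  Sum = 24.93 mg/L·hr
buccal film tail: 0.99/0.263 = 3.764; AUC_ev,0→∞ = 24.93 + 3.764 = 28.694 mg/L·hr
F = (AUC_ev/D_ev)/(AUC_iv/D_iv) = (28.694/20)/(120.205/10) = 1.4347/12.0205 = 0.1194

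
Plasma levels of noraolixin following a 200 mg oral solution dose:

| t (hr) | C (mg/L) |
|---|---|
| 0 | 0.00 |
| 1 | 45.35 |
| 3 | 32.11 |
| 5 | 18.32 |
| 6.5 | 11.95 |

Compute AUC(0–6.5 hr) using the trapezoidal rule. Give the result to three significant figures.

Trapezoidal AUC_0→6.5:
  [0→1]: (0.00+45.35)/2 × 1 = 22.675
  [1→3]: (45.35+32.11)/2 × 2 = 77.46
  [3→5]: (32.11+18.32)/2 × 2 = 50.43
  [5→6.5]: (18.32+11.95)/2 × 1.5 = 22.7025
  Sum = 173.2675 mg/L·hr

AUC = 173 mg/L·hr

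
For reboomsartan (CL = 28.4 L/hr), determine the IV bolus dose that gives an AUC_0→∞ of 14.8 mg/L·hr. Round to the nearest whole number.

Dose = 420 mg

Dose_iv = CL × AUC_0→∞
     = 28.4 × 14.8 = 420.32 mg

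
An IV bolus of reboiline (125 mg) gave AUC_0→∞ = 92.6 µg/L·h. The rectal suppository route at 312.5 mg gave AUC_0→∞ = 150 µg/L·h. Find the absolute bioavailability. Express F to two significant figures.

F = 0.65

F = (AUC_ev / D_ev) / (AUC_iv / D_iv)
  = (150/312.5) / (92.6/125)
  = 0.48 / 0.7408 = 0.6479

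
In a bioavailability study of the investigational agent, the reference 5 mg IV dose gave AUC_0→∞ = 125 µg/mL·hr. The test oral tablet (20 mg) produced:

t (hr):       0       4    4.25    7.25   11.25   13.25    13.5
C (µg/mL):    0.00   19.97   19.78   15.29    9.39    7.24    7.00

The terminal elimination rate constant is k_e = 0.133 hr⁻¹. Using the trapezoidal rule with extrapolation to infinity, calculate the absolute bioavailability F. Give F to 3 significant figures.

F = 0.436

Trapezoidal AUC_0→13.5 (oral tablet):
  [0→4]: (0.00+19.97)/2 × 4 = 39.94
  [4→4.25]: (19.97+19.78)/2 × 0.25 = 4.96875
  [4.25→7.25]: (19.78+15.29)/2 × 3 = 52.605
  [7.25→11.25]: (15.29+9.39)/2 × 4 = 49.36
  [11.25→13.25]: (9.39+7.24)/2 × 2 = 16.63
  [13.25→13.5]: (7.24+7.00)/2 × 0.25 = 1.78
  Sum = 165.28375 µg/mL·hr
Tail: C_last/k_e = 7.00/0.133 = 52.632
AUC_0→∞ (oral tablet) = 165.28375 + 52.632 = 217.91575 µg/mL·hr
F = (AUC_ev/D_ev)/(AUC_iv/D_iv) = (217.91575/20)/(125/5) = 10.8958/25 = 0.4358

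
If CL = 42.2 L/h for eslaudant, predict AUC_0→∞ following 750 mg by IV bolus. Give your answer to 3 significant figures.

AUC = 17.8 mg/L·h

AUC_0→∞ = Dose_iv / CL
        = 750 / 42.2 = 17.7725 mg/L·h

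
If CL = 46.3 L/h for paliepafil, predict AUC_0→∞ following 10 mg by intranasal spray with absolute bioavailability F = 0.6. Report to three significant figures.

AUC_0→∞ = F × Dose / CL
        = 0.6 × 10 / 46.3 = 0.12959 mg/L·h

AUC = 0.130 mg/L·h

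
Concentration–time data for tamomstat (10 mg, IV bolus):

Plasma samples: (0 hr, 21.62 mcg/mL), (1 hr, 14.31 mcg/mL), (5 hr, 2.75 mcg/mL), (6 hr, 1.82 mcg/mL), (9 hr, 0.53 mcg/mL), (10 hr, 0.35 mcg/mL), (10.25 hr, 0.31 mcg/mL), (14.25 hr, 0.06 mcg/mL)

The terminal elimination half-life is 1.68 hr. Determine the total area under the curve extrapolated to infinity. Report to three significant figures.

AUC = 59.3 mcg/mL·hr

Trapezoidal AUC_0→14.25:
  [0→1]: (21.62+14.31)/2 × 1 = 17.965
  [1→5]: (14.31+2.75)/2 × 4 = 34.12
  [5→6]: (2.75+1.82)/2 × 1 = 2.285
  [6→9]: (1.82+0.53)/2 × 3 = 3.525
  [9→10]: (0.53+0.35)/2 × 1 = 0.44
  [10→10.25]: (0.35+0.31)/2 × 0.25 = 0.0825
  [10.25→14.25]: (0.31+0.06)/2 × 4 = 0.74
  Sum = 59.1575 mcg/mL·hr
k_e = ln2 / t½ = 0.693147 / 1.68 = 0.4126 hr^-1
Extrapolated tail: C_last / k_e = 0.06 / 0.4126 = 0.145
AUC_0→∞ = 59.1575 + 0.145 = 59.3025 mcg/mL·hr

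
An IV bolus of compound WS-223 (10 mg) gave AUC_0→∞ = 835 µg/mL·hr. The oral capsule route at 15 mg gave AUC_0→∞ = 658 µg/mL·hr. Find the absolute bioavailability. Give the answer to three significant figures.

F = 0.525

F = (AUC_ev / D_ev) / (AUC_iv / D_iv)
  = (658/15) / (835/10)
  = 43.8667 / 83.5 = 0.5253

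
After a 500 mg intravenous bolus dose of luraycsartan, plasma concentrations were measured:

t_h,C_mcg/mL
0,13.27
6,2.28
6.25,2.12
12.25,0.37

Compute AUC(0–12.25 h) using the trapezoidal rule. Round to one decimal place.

AUC = 54.7 mcg/mL·h

Trapezoidal AUC_0→12.25:
  [0→6]: (13.27+2.28)/2 × 6 = 46.65
  [6→6.25]: (2.28+2.12)/2 × 0.25 = 0.55
  [6.25→12.25]: (2.12+0.37)/2 × 6 = 7.47
  Sum = 54.67 mcg/mL·h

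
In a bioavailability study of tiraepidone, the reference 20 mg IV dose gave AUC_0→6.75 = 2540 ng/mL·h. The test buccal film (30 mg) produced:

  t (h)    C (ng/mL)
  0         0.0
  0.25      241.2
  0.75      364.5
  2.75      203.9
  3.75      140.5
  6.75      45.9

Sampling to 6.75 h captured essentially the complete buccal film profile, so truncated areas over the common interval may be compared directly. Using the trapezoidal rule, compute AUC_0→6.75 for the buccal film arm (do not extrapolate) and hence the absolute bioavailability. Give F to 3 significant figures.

F = 0.315

Trapezoidal AUC_0→6.75 (buccal film):
  [0→0.25]: (0.0+241.2)/2 × 0.25 = 30.15
  [0.25→0.75]: (241.2+364.5)/2 × 0.5 = 151.425
  [0.75→2.75]: (364.5+203.9)/2 × 2 = 568.4
  [2.75→3.75]: (203.9+140.5)/2 × 1 = 172.2
  [3.75→6.75]: (140.5+45.9)/2 × 3 = 279.6
  Sum = 1201.775 ng/mL·h
F = (AUC_ev/D_ev)/(AUC_iv/D_iv) = (1201.775/30)/(2540/20) = 40.0592/127 = 0.3154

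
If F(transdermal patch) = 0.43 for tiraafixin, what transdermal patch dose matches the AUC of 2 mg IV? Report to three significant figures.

D_transdermal = 4.65 mg

For equal systemic exposure: F × D_ev = D_iv
D_ev = D_iv / F = 2 / 0.43 = 4.65116 mg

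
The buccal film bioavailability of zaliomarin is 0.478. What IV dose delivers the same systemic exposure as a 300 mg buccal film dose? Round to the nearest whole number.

D_iv = 143 mg

Systemic exposure from an extravascular dose = F × D_ev, so the equivalent IV dose is F × D_ev.
D_iv = F × D_ev = 0.478 × 300 = 143.4 mg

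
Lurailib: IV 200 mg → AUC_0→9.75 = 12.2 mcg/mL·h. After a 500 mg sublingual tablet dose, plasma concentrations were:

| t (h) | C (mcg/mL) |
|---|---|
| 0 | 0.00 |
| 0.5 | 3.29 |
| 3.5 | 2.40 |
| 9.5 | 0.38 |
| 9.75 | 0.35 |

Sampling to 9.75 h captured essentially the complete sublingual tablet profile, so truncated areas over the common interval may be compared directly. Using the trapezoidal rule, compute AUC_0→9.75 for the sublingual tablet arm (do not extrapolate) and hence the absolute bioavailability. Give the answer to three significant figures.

Trapezoidal AUC_0→9.75 (sublingual tablet):
  [0→0.5]: (0.00+3.29)/2 × 0.5 = 0.8225
  [0.5→3.5]: (3.29+2.40)/2 × 3 = 8.535
  [3.5→9.5]: (2.40+0.38)/2 × 6 = 8.34
  [9.5→9.75]: (0.38+0.35)/2 × 0.25 = 0.09125
  Sum = 17.78875 mcg/mL·h
F = (AUC_ev/D_ev)/(AUC_iv/D_iv) = (17.78875/500)/(12.2/200) = 0.0355775/0.061 = 0.5832

F = 0.583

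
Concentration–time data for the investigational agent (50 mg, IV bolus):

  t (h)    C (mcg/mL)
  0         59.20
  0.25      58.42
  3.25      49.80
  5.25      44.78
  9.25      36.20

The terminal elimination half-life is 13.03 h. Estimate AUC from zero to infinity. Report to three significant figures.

AUC = 1110 mcg/mL·h

Trapezoidal AUC_0→9.25:
  [0→0.25]: (59.20+58.42)/2 × 0.25 = 14.7025
  [0.25→3.25]: (58.42+49.80)/2 × 3 = 162.33
  [3.25→5.25]: (49.80+44.78)/2 × 2 = 94.58
  [5.25→9.25]: (44.78+36.20)/2 × 4 = 161.96
  Sum = 433.5725 mcg/mL·h
k_e = ln2 / t½ = 0.693147 / 13.03 = 0.0532 h^-1
Extrapolated tail: C_last / k_e = 36.20 / 0.0532 = 680.451
AUC_0→∞ = 433.5725 + 680.451 = 1114.0235 mcg/mL·h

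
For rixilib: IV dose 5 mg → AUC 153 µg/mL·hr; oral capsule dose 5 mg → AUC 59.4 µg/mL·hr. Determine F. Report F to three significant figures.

F = 0.388

F = (AUC_ev / D_ev) / (AUC_iv / D_iv)
  = (59.4/5) / (153/5)
  = 11.88 / 30.6 = 0.3882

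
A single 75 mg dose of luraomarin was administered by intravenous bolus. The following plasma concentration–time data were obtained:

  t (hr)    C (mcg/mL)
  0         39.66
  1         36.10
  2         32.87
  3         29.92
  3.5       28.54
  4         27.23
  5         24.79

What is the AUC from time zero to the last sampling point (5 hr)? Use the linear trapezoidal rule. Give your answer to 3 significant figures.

AUC = 158 mcg/mL·hr

Trapezoidal AUC_0→5:
  [0→1]: (39.66+36.10)/2 × 1 = 37.88
  [1→2]: (36.10+32.87)/2 × 1 = 34.485
  [2→3]: (32.87+29.92)/2 × 1 = 31.395
  [3→3.5]: (29.92+28.54)/2 × 0.5 = 14.615
  [3.5→4]: (28.54+27.23)/2 × 0.5 = 13.9425
  [4→5]: (27.23+24.79)/2 × 1 = 26.01
  Sum = 158.3275 mcg/mL·hr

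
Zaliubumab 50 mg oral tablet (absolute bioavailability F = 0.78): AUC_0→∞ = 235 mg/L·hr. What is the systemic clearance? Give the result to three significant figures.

CL = 0.166 L/hr

CL = F × Dose / AUC_0→∞
   = 0.78 × 50 / 235 = 0.165957 L/hr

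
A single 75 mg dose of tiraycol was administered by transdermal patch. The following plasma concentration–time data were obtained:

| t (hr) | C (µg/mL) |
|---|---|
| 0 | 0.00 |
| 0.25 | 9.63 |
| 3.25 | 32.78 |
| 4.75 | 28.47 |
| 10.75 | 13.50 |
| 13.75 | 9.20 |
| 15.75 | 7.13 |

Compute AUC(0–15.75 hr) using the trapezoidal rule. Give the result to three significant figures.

Trapezoidal AUC_0→15.75:
  [0→0.25]: (0.00+9.63)/2 × 0.25 = 1.20375
  [0.25→3.25]: (9.63+32.78)/2 × 3 = 63.615
  [3.25→4.75]: (32.78+28.47)/2 × 1.5 = 45.9375
  [4.75→10.75]: (28.47+13.50)/2 × 6 = 125.91
  [10.75→13.75]: (13.50+9.20)/2 × 3 = 34.05
  [13.75→15.75]: (9.20+7.13)/2 × 2 = 16.33
  Sum = 287.04625 µg/mL·hr

AUC = 287 µg/mL·hr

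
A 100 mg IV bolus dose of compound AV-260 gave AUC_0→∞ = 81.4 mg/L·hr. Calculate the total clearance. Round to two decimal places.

CL = Dose_iv / AUC_0→∞
   = 100 / 81.4 = 1.2285 L/hr

CL = 1.23 L/hr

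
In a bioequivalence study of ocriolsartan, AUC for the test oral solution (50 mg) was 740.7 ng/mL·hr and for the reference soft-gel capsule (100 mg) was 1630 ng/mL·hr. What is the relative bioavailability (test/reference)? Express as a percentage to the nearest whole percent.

F_rel = (AUC_test/D_test) / (AUC_ref/D_ref)
      = (740.7/50) / (1630/100)
      = 14.814 / 16.3 = 0.9088 = 90.88%

F_rel = 91%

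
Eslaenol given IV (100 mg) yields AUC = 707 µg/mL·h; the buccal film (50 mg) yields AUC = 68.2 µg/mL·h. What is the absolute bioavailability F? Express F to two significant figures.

F = 0.19

F = (AUC_ev / D_ev) / (AUC_iv / D_iv)
  = (68.2/50) / (707/100)
  = 1.364 / 7.07 = 0.1929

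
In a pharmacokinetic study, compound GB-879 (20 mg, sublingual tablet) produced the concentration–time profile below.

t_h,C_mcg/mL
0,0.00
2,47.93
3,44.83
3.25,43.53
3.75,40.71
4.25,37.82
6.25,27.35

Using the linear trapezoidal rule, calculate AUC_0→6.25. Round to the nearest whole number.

AUC = 211 mcg/mL·h

Trapezoidal AUC_0→6.25:
  [0→2]: (0.00+47.93)/2 × 2 = 47.93
  [2→3]: (47.93+44.83)/2 × 1 = 46.38
  [3→3.25]: (44.83+43.53)/2 × 0.25 = 11.045
  [3.25→3.75]: (43.53+40.71)/2 × 0.5 = 21.06
  [3.75→4.25]: (40.71+37.82)/2 × 0.5 = 19.6325
  [4.25→6.25]: (37.82+27.35)/2 × 2 = 65.17
  Sum = 211.2175 mcg/mL·h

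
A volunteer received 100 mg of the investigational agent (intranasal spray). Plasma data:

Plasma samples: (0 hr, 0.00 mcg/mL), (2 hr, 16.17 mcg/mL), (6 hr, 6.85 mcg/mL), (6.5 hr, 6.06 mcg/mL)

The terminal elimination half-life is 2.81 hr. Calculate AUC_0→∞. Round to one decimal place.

AUC = 90.0 mcg/mL·hr

Trapezoidal AUC_0→6.5:
  [0→2]: (0.00+16.17)/2 × 2 = 16.17
  [2→6]: (16.17+6.85)/2 × 4 = 46.04
  [6→6.5]: (6.85+6.06)/2 × 0.5 = 3.2275
  Sum = 65.4375 mcg/mL·hr
k_e = ln2 / t½ = 0.693147 / 2.81 = 0.2467 hr^-1
Extrapolated tail: C_last / k_e = 6.06 / 0.2467 = 24.564
AUC_0→∞ = 65.4375 + 24.564 = 90.0015 mcg/mL·hr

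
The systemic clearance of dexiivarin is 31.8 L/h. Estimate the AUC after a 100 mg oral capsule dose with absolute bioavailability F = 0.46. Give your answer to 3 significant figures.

AUC_0→∞ = F × Dose / CL
        = 0.46 × 100 / 31.8 = 1.44654 mg/L·h

AUC = 1.45 mg/L·h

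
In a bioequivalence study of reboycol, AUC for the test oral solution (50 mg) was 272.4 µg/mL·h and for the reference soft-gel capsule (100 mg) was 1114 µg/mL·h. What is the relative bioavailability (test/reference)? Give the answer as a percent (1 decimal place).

F_rel = 48.9%

F_rel = (AUC_test/D_test) / (AUC_ref/D_ref)
      = (272.4/50) / (1114/100)
      = 5.448 / 11.14 = 0.4890 = 48.90%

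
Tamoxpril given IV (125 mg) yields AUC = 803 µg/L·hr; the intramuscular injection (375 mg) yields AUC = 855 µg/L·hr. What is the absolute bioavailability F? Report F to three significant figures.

F = (AUC_ev / D_ev) / (AUC_iv / D_iv)
  = (855/375) / (803/125)
  = 2.28 / 6.424 = 0.3549

F = 0.355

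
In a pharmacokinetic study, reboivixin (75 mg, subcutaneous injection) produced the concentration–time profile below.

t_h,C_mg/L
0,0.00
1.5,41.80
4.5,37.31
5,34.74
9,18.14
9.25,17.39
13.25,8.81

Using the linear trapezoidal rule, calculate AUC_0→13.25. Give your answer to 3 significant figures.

AUC = 331 mg/L·h

Trapezoidal AUC_0→13.25:
  [0→1.5]: (0.00+41.80)/2 × 1.5 = 31.35
  [1.5→4.5]: (41.80+37.31)/2 × 3 = 118.665
  [4.5→5]: (37.31+34.74)/2 × 0.5 = 18.0125
  [5→9]: (34.74+18.14)/2 × 4 = 105.76
  [9→9.25]: (18.14+17.39)/2 × 0.25 = 4.44125
  [9.25→13.25]: (17.39+8.81)/2 × 4 = 52.4
  Sum = 330.62875 mg/L·h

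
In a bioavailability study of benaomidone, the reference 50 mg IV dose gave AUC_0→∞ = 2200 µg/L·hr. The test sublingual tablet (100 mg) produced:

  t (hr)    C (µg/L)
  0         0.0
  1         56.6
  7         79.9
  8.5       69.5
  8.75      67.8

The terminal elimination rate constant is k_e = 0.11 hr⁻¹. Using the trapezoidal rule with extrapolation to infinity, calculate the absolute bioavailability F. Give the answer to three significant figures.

F = 0.269

Trapezoidal AUC_0→8.75 (sublingual tablet):
  [0→1]: (0.0+56.6)/2 × 1 = 28.3
  [1→7]: (56.6+79.9)/2 × 6 = 409.5
  [7→8.5]: (79.9+69.5)/2 × 1.5 = 112.05
  [8.5→8.75]: (69.5+67.8)/2 × 0.25 = 17.1625
  Sum = 567.0125 µg/L·hr
Tail: C_last/k_e = 67.8/0.11 = 616.364
AUC_0→∞ (sublingual tablet) = 567.0125 + 616.364 = 1183.3765 µg/L·hr
F = (AUC_ev/D_ev)/(AUC_iv/D_iv) = (1183.3765/100)/(2200/50) = 11.833765/44 = 0.2689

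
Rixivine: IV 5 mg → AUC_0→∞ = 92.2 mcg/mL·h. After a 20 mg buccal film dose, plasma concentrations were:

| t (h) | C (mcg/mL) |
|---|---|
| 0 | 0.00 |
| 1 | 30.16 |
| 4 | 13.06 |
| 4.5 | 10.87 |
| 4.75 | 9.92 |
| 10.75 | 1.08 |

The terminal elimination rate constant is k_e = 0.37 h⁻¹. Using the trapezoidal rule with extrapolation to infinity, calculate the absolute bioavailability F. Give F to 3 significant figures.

F = 0.337

Trapezoidal AUC_0→10.75 (buccal film):
  [0→1]: (0.00+30.16)/2 × 1 = 15.08
  [1→4]: (30.16+13.06)/2 × 3 = 64.83
  [4→4.5]: (13.06+10.87)/2 × 0.5 = 5.9825
  [4.5→4.75]: (10.87+9.92)/2 × 0.25 = 2.59875
  [4.75→10.75]: (9.92+1.08)/2 × 6 = 33.0
  Sum = 121.49125 mcg/mL·h
Tail: C_last/k_e = 1.08/0.37 = 2.919
AUC_0→∞ (buccal film) = 121.49125 + 2.919 = 124.41025 mcg/mL·h
F = (AUC_ev/D_ev)/(AUC_iv/D_iv) = (124.41025/20)/(92.2/5) = 6.2205125/18.44 = 0.3373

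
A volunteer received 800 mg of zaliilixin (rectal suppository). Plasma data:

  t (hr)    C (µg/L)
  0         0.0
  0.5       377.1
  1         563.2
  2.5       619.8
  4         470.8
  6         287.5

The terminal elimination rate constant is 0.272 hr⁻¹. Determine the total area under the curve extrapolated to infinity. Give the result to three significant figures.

AUC = 3850 µg/L·hr

Trapezoidal AUC_0→6:
  [0→0.5]: (0.0+377.1)/2 × 0.5 = 94.275
  [0.5→1]: (377.1+563.2)/2 × 0.5 = 235.075
  [1→2.5]: (563.2+619.8)/2 × 1.5 = 887.25
  [2.5→4]: (619.8+470.8)/2 × 1.5 = 817.95
  [4→6]: (470.8+287.5)/2 × 2 = 758.3
  Sum = 2792.85 µg/L·hr
Extrapolated tail: C_last / k_e = 287.5 / 0.272 = 1056.985
AUC_0→∞ = 2792.85 + 1056.985 = 3849.835 µg/L·hr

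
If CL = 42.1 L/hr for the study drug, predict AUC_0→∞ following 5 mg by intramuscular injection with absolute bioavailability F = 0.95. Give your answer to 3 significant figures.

AUC_0→∞ = F × Dose / CL
        = 0.95 × 5 / 42.1 = 0.112827 mg/L·hr

AUC = 0.113 mg/L·hr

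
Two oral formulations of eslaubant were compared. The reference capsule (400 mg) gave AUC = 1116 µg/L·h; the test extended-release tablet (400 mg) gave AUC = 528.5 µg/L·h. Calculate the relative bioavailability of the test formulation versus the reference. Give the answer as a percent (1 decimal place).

F_rel = 47.4%

F_rel = (AUC_test/D_test) / (AUC_ref/D_ref)
      = (528.5/400) / (1116/400)
      = 1.32125 / 2.79 = 0.4736 = 47.36%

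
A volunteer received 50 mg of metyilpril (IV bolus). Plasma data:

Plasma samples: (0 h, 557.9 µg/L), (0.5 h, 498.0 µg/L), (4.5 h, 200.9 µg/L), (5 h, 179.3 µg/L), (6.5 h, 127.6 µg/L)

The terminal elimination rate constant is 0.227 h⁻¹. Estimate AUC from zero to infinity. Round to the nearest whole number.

Trapezoidal AUC_0→6.5:
  [0→0.5]: (557.9+498.0)/2 × 0.5 = 263.975
  [0.5→4.5]: (498.0+200.9)/2 × 4 = 1397.8
  [4.5→5]: (200.9+179.3)/2 × 0.5 = 95.05
  [5→6.5]: (179.3+127.6)/2 × 1.5 = 230.175
  Sum = 1987.0 µg/L·h
Extrapolated tail: C_last / k_e = 127.6 / 0.227 = 562.115
AUC_0→∞ = 1987.0 + 562.115 = 2549.115 µg/L·h

AUC = 2549 µg/L·h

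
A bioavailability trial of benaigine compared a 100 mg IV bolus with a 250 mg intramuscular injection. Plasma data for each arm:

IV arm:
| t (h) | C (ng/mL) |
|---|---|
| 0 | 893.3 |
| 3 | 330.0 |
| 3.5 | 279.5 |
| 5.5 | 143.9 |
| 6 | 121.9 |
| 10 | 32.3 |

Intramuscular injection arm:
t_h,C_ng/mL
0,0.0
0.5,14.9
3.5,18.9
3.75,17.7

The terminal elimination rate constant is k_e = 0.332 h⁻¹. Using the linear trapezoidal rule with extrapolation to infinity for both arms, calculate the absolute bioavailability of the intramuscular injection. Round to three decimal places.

F = 0.016

Trapezoidal AUC_0→10 (IV):
  [0→3]: (893.3+330.0)/2 × 3 = 1834.95
  [3→3.5]: (330.0+279.5)/2 × 0.5 = 152.375
  [3.5→5.5]: (279.5+143.9)/2 × 2 = 423.4
  [5.5→6]: (143.9+121.9)/2 × 0.5 = 66.45
  [6→10]: (121.9+32.3)/2 × 4 = 308.4
  Sum = 2785.575 ng/mL·h
IV tail: 32.3/0.332 = 97.289; AUC_iv,0→∞ = 2785.575 + 97.289 = 2882.864 ng/mL·h
Trapezoidal AUC_0→3.75 (intramuscular injection):
  [0→0.5]: (0.0+14.9)/2 × 0.5 = 3.725
  [0.5→3.5]: (14.9+18.9)/2 × 3 = 50.7
  [3.5→3.75]: (18.9+17.7)/2 × 0.25 = 4.575
  Sum = 59.0 ng/mL·h
intramuscular injection tail: 17.7/0.332 = 53.313; AUC_ev,0→∞ = 59.0 + 53.313 = 112.313 ng/mL·h
F = (AUC_ev/D_ev)/(AUC_iv/D_iv) = (112.313/250)/(2882.864/100) = 0.449252/28.82864 = 0.0156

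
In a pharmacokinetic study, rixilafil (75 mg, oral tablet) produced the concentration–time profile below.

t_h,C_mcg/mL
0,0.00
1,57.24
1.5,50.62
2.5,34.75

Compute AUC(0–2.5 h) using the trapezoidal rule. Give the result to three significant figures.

AUC = 98.3 mcg/mL·h

Trapezoidal AUC_0→2.5:
  [0→1]: (0.00+57.24)/2 × 1 = 28.62
  [1→1.5]: (57.24+50.62)/2 × 0.5 = 26.965
  [1.5→2.5]: (50.62+34.75)/2 × 1 = 42.685
  Sum = 98.27 mcg/mL·h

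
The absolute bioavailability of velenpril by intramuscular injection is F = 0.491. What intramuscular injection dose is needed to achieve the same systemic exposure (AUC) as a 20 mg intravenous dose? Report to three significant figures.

For equal systemic exposure: F × D_ev = D_iv
D_ev = D_iv / F = 20 / 0.491 = 40.7332 mg

D_intramuscular = 40.7 mg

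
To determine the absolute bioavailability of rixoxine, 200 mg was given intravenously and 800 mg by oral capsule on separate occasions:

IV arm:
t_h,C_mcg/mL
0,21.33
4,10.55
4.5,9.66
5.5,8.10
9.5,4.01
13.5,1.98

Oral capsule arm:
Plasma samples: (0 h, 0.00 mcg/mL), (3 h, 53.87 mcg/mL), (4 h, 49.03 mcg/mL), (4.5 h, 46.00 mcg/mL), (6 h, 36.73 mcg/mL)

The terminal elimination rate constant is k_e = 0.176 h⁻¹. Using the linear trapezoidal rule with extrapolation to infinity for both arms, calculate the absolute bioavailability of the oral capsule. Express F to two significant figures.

Trapezoidal AUC_0→13.5 (IV):
  [0→4]: (21.33+10.55)/2 × 4 = 63.76
  [4→4.5]: (10.55+9.66)/2 × 0.5 = 5.0525
  [4.5→5.5]: (9.66+8.10)/2 × 1 = 8.88
  [5.5→9.5]: (8.10+4.01)/2 × 4 = 24.22
  [9.5→13.5]: (4.01+1.98)/2 × 4 = 11.98
  Sum = 113.8925 mcg/mL·h
IV tail: 1.98/0.176 = 11.250; AUC_iv,0→∞ = 113.8925 + 11.250 = 125.1425 mcg/mL·h
Trapezoidal AUC_0→6 (oral capsule):
  [0→3]: (0.00+53.87)/2 × 3 = 80.805
  [3→4]: (53.87+49.03)/2 × 1 = 51.45
  [4→4.5]: (49.03+46.00)/2 × 0.5 = 23.7575
  [4.5→6]: (46.00+36.73)/2 × 1.5 = 62.0475
  Sum = 218.06 mcg/mL·h
oral capsule tail: 36.73/0.176 = 208.693; AUC_ev,0→∞ = 218.06 + 208.693 = 426.753 mcg/mL·h
F = (AUC_ev/D_ev)/(AUC_iv/D_iv) = (426.753/800)/(125.1425/200) = 0.53344125/0.6257125 = 0.8525

F = 0.85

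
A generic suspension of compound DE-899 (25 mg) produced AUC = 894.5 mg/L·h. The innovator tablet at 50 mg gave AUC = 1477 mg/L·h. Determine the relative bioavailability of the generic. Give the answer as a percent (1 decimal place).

F_rel = 121.1%

F_rel = (AUC_test/D_test) / (AUC_ref/D_ref)
      = (894.5/25) / (1477/50)
      = 35.78 / 29.54 = 1.2112 = 121.12%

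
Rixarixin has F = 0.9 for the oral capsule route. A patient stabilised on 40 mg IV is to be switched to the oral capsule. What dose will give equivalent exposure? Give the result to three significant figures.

For equal systemic exposure: F × D_ev = D_iv
D_ev = D_iv / F = 40 / 0.9 = 44.4444 mg

D_oral = 44.4 mg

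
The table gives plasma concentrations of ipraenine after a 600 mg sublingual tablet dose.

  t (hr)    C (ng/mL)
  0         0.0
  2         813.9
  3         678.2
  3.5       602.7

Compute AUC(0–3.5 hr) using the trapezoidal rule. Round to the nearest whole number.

Trapezoidal AUC_0→3.5:
  [0→2]: (0.0+813.9)/2 × 2 = 813.9
  [2→3]: (813.9+678.2)/2 × 1 = 746.05
  [3→3.5]: (678.2+602.7)/2 × 0.5 = 320.225
  Sum = 1880.175 ng/mL·hr

AUC = 1880 ng/mL·hr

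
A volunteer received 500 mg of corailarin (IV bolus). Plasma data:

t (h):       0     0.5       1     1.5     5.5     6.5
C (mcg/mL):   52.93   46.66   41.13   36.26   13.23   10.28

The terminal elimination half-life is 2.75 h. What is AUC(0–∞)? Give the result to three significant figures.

AUC = 218 mcg/mL·h

Trapezoidal AUC_0→6.5:
  [0→0.5]: (52.93+46.66)/2 × 0.5 = 24.8975
  [0.5→1]: (46.66+41.13)/2 × 0.5 = 21.9475
  [1→1.5]: (41.13+36.26)/2 × 0.5 = 19.3475
  [1.5→5.5]: (36.26+13.23)/2 × 4 = 98.98
  [5.5→6.5]: (13.23+10.28)/2 × 1 = 11.755
  Sum = 176.9275 mcg/mL·h
k_e = ln2 / t½ = 0.693147 / 2.75 = 0.2521 h^-1
Extrapolated tail: C_last / k_e = 10.28 / 0.2521 = 40.777
AUC_0→∞ = 176.9275 + 40.777 = 217.7045 mcg/mL·h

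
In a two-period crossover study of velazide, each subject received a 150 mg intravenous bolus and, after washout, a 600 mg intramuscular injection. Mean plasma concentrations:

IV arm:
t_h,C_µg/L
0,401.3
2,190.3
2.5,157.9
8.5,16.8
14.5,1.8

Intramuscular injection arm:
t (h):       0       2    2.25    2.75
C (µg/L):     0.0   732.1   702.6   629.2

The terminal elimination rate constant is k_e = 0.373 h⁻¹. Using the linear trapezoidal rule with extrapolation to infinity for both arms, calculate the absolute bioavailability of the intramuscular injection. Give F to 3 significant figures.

F = 0.580

Trapezoidal AUC_0→14.5 (IV):
  [0→2]: (401.3+190.3)/2 × 2 = 591.6
  [2→2.5]: (190.3+157.9)/2 × 0.5 = 87.05
  [2.5→8.5]: (157.9+16.8)/2 × 6 = 524.1
  [8.5→14.5]: (16.8+1.8)/2 × 6 = 55.8
  Sum = 1258.55 µg/L·h
IV tail: 1.8/0.373 = 4.826; AUC_iv,0→∞ = 1258.55 + 4.826 = 1263.376 µg/L·h
Trapezoidal AUC_0→2.75 (intramuscular injection):
  [0→2]: (0.0+732.1)/2 × 2 = 732.1
  [2→2.25]: (732.1+702.6)/2 × 0.25 = 179.3375
  [2.25→2.75]: (702.6+629.2)/2 × 0.5 = 332.95
  Sum = 1244.3875 µg/L·h
intramuscular injection tail: 629.2/0.373 = 1686.863; AUC_ev,0→∞ = 1244.3875 + 1686.863 = 2931.2505 µg/L·h
F = (AUC_ev/D_ev)/(AUC_iv/D_iv) = (2931.2505/600)/(1263.376/150) = 4.8854175/8.42251 = 0.5800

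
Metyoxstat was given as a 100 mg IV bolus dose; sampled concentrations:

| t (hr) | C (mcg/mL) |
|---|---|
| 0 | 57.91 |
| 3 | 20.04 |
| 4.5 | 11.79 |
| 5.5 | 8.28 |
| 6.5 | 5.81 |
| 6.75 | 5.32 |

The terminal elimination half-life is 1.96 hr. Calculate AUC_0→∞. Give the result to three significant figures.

AUC = 174 mcg/mL·hr

Trapezoidal AUC_0→6.75:
  [0→3]: (57.91+20.04)/2 × 3 = 116.925
  [3→4.5]: (20.04+11.79)/2 × 1.5 = 23.8725
  [4.5→5.5]: (11.79+8.28)/2 × 1 = 10.035
  [5.5→6.5]: (8.28+5.81)/2 × 1 = 7.045
  [6.5→6.75]: (5.81+5.32)/2 × 0.25 = 1.39125
  Sum = 159.26875 mcg/mL·hr
k_e = ln2 / t½ = 0.693147 / 1.96 = 0.3536 hr^-1
Extrapolated tail: C_last / k_e = 5.32 / 0.3536 = 15.045
AUC_0→∞ = 159.26875 + 15.045 = 174.31375 mcg/mL·hr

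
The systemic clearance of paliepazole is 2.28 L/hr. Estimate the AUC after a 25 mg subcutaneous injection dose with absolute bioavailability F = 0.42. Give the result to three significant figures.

AUC_0→∞ = F × Dose / CL
        = 0.42 × 25 / 2.28 = 4.60526 mg/L·hr

AUC = 4.61 mg/L·hr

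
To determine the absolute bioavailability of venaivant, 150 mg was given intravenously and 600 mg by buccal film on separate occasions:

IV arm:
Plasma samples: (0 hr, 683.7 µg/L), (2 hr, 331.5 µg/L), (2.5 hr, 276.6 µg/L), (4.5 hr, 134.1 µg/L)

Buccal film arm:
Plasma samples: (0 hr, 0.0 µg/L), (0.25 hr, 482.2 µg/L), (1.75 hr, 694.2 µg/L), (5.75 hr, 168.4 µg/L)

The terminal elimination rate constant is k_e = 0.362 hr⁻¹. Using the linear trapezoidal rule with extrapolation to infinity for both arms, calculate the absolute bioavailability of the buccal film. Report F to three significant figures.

Trapezoidal AUC_0→4.5 (IV):
  [0→2]: (683.7+331.5)/2 × 2 = 1015.2
  [2→2.5]: (331.5+276.6)/2 × 0.5 = 152.025
  [2.5→4.5]: (276.6+134.1)/2 × 2 = 410.7
  Sum = 1577.925 µg/L·hr
IV tail: 134.1/0.362 = 370.442; AUC_iv,0→∞ = 1577.925 + 370.442 = 1948.367 µg/L·hr
Trapezoidal AUC_0→5.75 (buccal film):
  [0→0.25]: (0.0+482.2)/2 × 0.25 = 60.275
  [0.25→1.75]: (482.2+694.2)/2 × 1.5 = 882.3
  [1.75→5.75]: (694.2+168.4)/2 × 4 = 1725.2
  Sum = 2667.775 µg/L·hr
buccal film tail: 168.4/0.362 = 465.193; AUC_ev,0→∞ = 2667.775 + 465.193 = 3132.968 µg/L·hr
F = (AUC_ev/D_ev)/(AUC_iv/D_iv) = (3132.968/600)/(1948.367/150) = 5.22161/12.9891 = 0.4020

F = 0.402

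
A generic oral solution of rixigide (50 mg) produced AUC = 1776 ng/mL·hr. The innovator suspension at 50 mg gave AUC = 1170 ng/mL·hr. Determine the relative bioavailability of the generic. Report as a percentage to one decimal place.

F_rel = 151.8%

F_rel = (AUC_test/D_test) / (AUC_ref/D_ref)
      = (1776/50) / (1170/50)
      = 35.52 / 23.4 = 1.5179 = 151.79%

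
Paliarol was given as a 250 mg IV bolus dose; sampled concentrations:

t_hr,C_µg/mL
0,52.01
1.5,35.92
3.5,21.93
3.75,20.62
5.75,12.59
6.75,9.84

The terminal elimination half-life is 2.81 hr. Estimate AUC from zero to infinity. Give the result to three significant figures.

AUC = 213 µg/mL·hr

Trapezoidal AUC_0→6.75:
  [0→1.5]: (52.01+35.92)/2 × 1.5 = 65.9475
  [1.5→3.5]: (35.92+21.93)/2 × 2 = 57.85
  [3.5→3.75]: (21.93+20.62)/2 × 0.25 = 5.31875
  [3.75→5.75]: (20.62+12.59)/2 × 2 = 33.21
  [5.75→6.75]: (12.59+9.84)/2 × 1 = 11.215
  Sum = 173.54125 µg/mL·hr
k_e = ln2 / t½ = 0.693147 / 2.81 = 0.2467 hr^-1
Extrapolated tail: C_last / k_e = 9.84 / 0.2467 = 39.887
AUC_0→∞ = 173.54125 + 39.887 = 213.42825 µg/mL·hr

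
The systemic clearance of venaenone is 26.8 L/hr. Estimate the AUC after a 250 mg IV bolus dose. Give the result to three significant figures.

AUC_0→∞ = Dose_iv / CL
        = 250 / 26.8 = 9.32836 mg/L·hr

AUC = 9.33 mg/L·hr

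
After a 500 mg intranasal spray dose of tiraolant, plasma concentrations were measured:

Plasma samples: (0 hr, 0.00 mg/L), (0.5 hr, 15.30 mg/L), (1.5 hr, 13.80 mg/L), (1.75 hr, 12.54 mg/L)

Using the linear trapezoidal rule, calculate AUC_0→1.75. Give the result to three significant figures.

Trapezoidal AUC_0→1.75:
  [0→0.5]: (0.00+15.30)/2 × 0.5 = 3.825
  [0.5→1.5]: (15.30+13.80)/2 × 1 = 14.55
  [1.5→1.75]: (13.80+12.54)/2 × 0.25 = 3.2925
  Sum = 21.6675 mg/L·hr

AUC = 21.7 mg/L·hr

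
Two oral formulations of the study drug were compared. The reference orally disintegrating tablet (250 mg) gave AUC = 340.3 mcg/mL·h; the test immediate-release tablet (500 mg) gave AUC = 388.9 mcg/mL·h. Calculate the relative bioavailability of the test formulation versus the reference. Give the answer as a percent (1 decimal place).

F_rel = 57.1%

F_rel = (AUC_test/D_test) / (AUC_ref/D_ref)
      = (388.9/500) / (340.3/250)
      = 0.7778 / 1.3612 = 0.5714 = 57.14%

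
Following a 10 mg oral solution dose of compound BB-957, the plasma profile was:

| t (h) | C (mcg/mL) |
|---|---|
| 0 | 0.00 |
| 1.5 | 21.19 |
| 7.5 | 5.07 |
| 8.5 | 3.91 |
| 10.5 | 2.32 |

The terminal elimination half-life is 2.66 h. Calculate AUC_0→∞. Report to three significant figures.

AUC = 114 mcg/mL·h

Trapezoidal AUC_0→10.5:
  [0→1.5]: (0.00+21.19)/2 × 1.5 = 15.8925
  [1.5→7.5]: (21.19+5.07)/2 × 6 = 78.78
  [7.5→8.5]: (5.07+3.91)/2 × 1 = 4.49
  [8.5→10.5]: (3.91+2.32)/2 × 2 = 6.23
  Sum = 105.3925 mcg/mL·h
k_e = ln2 / t½ = 0.693147 / 2.66 = 0.2606 h^-1
Extrapolated tail: C_last / k_e = 2.32 / 0.2606 = 8.903
AUC_0→∞ = 105.3925 + 8.903 = 114.2955 mcg/mL·h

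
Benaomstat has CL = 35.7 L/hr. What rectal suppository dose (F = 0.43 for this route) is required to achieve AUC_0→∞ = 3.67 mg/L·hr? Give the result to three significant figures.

Dose = CL × AUC_0→∞ / F
     = 35.7 × 3.67 / 0.43 = 304.695 mg

Dose = 305 mg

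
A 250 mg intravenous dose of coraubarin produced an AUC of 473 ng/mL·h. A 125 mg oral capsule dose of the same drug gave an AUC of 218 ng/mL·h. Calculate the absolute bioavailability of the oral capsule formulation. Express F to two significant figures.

F = (AUC_ev / D_ev) / (AUC_iv / D_iv)
  = (218/125) / (473/250)
  = 1.744 / 1.892 = 0.9218

F = 0.92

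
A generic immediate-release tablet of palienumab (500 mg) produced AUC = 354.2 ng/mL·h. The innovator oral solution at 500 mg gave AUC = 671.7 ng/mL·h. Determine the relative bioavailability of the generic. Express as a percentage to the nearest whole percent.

F_rel = 53%

F_rel = (AUC_test/D_test) / (AUC_ref/D_ref)
      = (354.2/500) / (671.7/500)
      = 0.7084 / 1.3434 = 0.5273 = 52.73%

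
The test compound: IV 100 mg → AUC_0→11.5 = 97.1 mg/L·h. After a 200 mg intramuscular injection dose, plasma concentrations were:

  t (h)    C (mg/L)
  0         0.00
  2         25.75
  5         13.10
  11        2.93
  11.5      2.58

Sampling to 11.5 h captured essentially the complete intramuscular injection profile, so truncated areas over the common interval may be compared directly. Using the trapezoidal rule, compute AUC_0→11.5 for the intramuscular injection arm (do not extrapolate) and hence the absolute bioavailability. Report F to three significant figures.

Trapezoidal AUC_0→11.5 (intramuscular injection):
  [0→2]: (0.00+25.75)/2 × 2 = 25.75
  [2→5]: (25.75+13.10)/2 × 3 = 58.275
  [5→11]: (13.10+2.93)/2 × 6 = 48.09
  [11→11.5]: (2.93+2.58)/2 × 0.5 = 1.3775
  Sum = 133.4925 mg/L·h
F = (AUC_ev/D_ev)/(AUC_iv/D_iv) = (133.4925/200)/(97.1/100) = 0.6674625/0.971 = 0.6874

F = 0.687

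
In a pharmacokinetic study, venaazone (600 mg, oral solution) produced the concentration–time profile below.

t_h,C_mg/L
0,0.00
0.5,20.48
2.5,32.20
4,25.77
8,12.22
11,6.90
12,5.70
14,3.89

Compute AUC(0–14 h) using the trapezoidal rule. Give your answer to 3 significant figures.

AUC = 222 mg/L·h

Trapezoidal AUC_0→14:
  [0→0.5]: (0.00+20.48)/2 × 0.5 = 5.12
  [0.5→2.5]: (20.48+32.20)/2 × 2 = 52.68
  [2.5→4]: (32.20+25.77)/2 × 1.5 = 43.4775
  [4→8]: (25.77+12.22)/2 × 4 = 75.98
  [8→11]: (12.22+6.90)/2 × 3 = 28.68
  [11→12]: (6.90+5.70)/2 × 1 = 6.3
  [12→14]: (5.70+3.89)/2 × 2 = 9.59
  Sum = 221.8275 mg/L·h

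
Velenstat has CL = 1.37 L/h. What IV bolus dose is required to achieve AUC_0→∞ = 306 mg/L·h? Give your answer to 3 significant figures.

Dose_iv = CL × AUC_0→∞
     = 1.37 × 306 = 419.22 mg

Dose = 419 mg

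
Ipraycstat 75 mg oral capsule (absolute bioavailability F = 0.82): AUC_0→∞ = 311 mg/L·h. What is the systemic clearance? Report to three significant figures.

CL = 0.198 L/h

CL = F × Dose / AUC_0→∞
   = 0.82 × 75 / 311 = 0.197749 L/h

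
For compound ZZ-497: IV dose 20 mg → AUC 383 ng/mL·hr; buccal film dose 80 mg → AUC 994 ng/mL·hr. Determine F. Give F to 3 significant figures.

F = (AUC_ev / D_ev) / (AUC_iv / D_iv)
  = (994/80) / (383/20)
  = 12.425 / 19.15 = 0.6488

F = 0.649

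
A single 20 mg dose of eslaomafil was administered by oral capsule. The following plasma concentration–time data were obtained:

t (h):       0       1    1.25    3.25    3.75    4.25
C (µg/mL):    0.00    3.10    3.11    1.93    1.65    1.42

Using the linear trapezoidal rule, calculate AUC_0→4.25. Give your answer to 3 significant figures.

AUC = 9.03 µg/mL·h

Trapezoidal AUC_0→4.25:
  [0→1]: (0.00+3.10)/2 × 1 = 1.55
  [1→1.25]: (3.10+3.11)/2 × 0.25 = 0.77625
  [1.25→3.25]: (3.11+1.93)/2 × 2 = 5.04
  [3.25→3.75]: (1.93+1.65)/2 × 0.5 = 0.895
  [3.75→4.25]: (1.65+1.42)/2 × 0.5 = 0.7675
  Sum = 9.02875 µg/mL·h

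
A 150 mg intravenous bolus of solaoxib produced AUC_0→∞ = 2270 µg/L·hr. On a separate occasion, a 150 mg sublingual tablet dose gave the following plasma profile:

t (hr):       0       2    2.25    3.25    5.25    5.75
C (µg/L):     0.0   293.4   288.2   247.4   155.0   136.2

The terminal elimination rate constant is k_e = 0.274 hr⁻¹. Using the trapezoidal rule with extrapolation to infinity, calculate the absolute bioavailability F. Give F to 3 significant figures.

Trapezoidal AUC_0→5.75 (sublingual tablet):
  [0→2]: (0.0+293.4)/2 × 2 = 293.4
  [2→2.25]: (293.4+288.2)/2 × 0.25 = 72.7
  [2.25→3.25]: (288.2+247.4)/2 × 1 = 267.8
  [3.25→5.25]: (247.4+155.0)/2 × 2 = 402.4
  [5.25→5.75]: (155.0+136.2)/2 × 0.5 = 72.8
  Sum = 1109.1 µg/L·hr
Tail: C_last/k_e = 136.2/0.274 = 497.080
AUC_0→∞ (sublingual tablet) = 1109.1 + 497.080 = 1606.18 µg/L·hr
F = (AUC_ev/D_ev)/(AUC_iv/D_iv) = (1606.18/150)/(2270/150) = 10.7079/15.1333 = 0.7076

F = 0.708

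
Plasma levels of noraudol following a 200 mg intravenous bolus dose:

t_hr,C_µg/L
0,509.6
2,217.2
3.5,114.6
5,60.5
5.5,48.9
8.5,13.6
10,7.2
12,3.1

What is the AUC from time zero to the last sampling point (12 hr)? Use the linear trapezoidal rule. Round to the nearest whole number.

AUC = 1254 µg/L·hr

Trapezoidal AUC_0→12:
  [0→2]: (509.6+217.2)/2 × 2 = 726.8
  [2→3.5]: (217.2+114.6)/2 × 1.5 = 248.85
  [3.5→5]: (114.6+60.5)/2 × 1.5 = 131.325
  [5→5.5]: (60.5+48.9)/2 × 0.5 = 27.35
  [5.5→8.5]: (48.9+13.6)/2 × 3 = 93.75
  [8.5→10]: (13.6+7.2)/2 × 1.5 = 15.6
  [10→12]: (7.2+3.1)/2 × 2 = 10.3
  Sum = 1253.975 µg/L·hr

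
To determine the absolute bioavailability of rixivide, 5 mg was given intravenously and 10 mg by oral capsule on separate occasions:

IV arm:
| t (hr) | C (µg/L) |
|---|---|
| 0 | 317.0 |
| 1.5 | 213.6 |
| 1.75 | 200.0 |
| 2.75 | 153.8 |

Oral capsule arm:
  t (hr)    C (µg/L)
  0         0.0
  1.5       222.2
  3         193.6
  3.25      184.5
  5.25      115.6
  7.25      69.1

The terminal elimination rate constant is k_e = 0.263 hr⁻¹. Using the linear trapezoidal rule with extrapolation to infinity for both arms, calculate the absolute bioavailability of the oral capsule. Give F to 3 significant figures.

F = 0.526

Trapezoidal AUC_0→2.75 (IV):
  [0→1.5]: (317.0+213.6)/2 × 1.5 = 397.95
  [1.5→1.75]: (213.6+200.0)/2 × 0.25 = 51.7
  [1.75→2.75]: (200.0+153.8)/2 × 1 = 176.9
  Sum = 626.55 µg/L·hr
IV tail: 153.8/0.263 = 584.791; AUC_iv,0→∞ = 626.55 + 584.791 = 1211.341 µg/L·hr
Trapezoidal AUC_0→7.25 (oral capsule):
  [0→1.5]: (0.0+222.2)/2 × 1.5 = 166.65
  [1.5→3]: (222.2+193.6)/2 × 1.5 = 311.85
  [3→3.25]: (193.6+184.5)/2 × 0.25 = 47.2625
  [3.25→5.25]: (184.5+115.6)/2 × 2 = 300.1
  [5.25→7.25]: (115.6+69.1)/2 × 2 = 184.7
  Sum = 1010.5625 µg/L·hr
oral capsule tail: 69.1/0.263 = 262.738; AUC_ev,0→∞ = 1010.5625 + 262.738 = 1273.3005 µg/L·hr
F = (AUC_ev/D_ev)/(AUC_iv/D_iv) = (1273.3005/10)/(1211.341/5) = 127.33005/242.2682 = 0.5256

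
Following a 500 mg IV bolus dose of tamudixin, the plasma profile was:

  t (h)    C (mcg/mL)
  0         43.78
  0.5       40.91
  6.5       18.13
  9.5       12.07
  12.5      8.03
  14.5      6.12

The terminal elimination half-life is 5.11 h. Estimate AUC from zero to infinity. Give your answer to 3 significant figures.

Trapezoidal AUC_0→14.5:
  [0→0.5]: (43.78+40.91)/2 × 0.5 = 21.1725
  [0.5→6.5]: (40.91+18.13)/2 × 6 = 177.12
  [6.5→9.5]: (18.13+12.07)/2 × 3 = 45.3
  [9.5→12.5]: (12.07+8.03)/2 × 3 = 30.15
  [12.5→14.5]: (8.03+6.12)/2 × 2 = 14.15
  Sum = 287.8925 mcg/mL·h
k_e = ln2 / t½ = 0.693147 / 5.11 = 0.1356 h^-1
Extrapolated tail: C_last / k_e = 6.12 / 0.1356 = 45.133
AUC_0→∞ = 287.8925 + 45.133 = 333.0255 mcg/mL·h

AUC = 333 mcg/mL·h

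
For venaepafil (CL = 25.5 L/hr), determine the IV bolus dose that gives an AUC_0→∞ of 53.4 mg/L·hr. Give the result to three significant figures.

Dose_iv = CL × AUC_0→∞
     = 25.5 × 53.4 = 1361.7 mg

Dose = 1360 mg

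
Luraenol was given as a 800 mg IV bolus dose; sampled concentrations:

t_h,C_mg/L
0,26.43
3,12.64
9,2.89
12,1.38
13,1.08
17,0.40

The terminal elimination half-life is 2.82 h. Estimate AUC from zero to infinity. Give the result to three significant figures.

Trapezoidal AUC_0→17:
  [0→3]: (26.43+12.64)/2 × 3 = 58.605
  [3→9]: (12.64+2.89)/2 × 6 = 46.59
  [9→12]: (2.89+1.38)/2 × 3 = 6.405
  [12→13]: (1.38+1.08)/2 × 1 = 1.23
  [13→17]: (1.08+0.40)/2 × 4 = 2.96
  Sum = 115.79 mg/L·h
k_e = ln2 / t½ = 0.693147 / 2.82 = 0.2458 h^-1
Extrapolated tail: C_last / k_e = 0.40 / 0.2458 = 1.627
AUC_0→∞ = 115.79 + 1.627 = 117.417 mg/L·h

AUC = 117 mg/L·h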